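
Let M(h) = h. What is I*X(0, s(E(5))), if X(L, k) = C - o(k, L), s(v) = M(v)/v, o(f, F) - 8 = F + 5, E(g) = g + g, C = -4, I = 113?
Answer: -1921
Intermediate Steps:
E(g) = 2*g
o(f, F) = 13 + F (o(f, F) = 8 + (F + 5) = 8 + (5 + F) = 13 + F)
s(v) = 1 (s(v) = v/v = 1)
X(L, k) = -17 - L (X(L, k) = -4 - (13 + L) = -4 + (-13 - L) = -17 - L)
I*X(0, s(E(5))) = 113*(-17 - 1*0) = 113*(-17 + 0) = 113*(-17) = -1921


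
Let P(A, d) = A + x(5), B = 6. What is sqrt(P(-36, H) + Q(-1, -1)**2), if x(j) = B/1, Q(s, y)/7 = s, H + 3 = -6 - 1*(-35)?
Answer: sqrt(19) ≈ 4.3589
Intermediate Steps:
H = 26 (H = -3 + (-6 - 1*(-35)) = -3 + (-6 + 35) = -3 + 29 = 26)
Q(s, y) = 7*s
x(j) = 6 (x(j) = 6/1 = 6*1 = 6)
P(A, d) = 6 + A (P(A, d) = A + 6 = 6 + A)
sqrt(P(-36, H) + Q(-1, -1)**2) = sqrt((6 - 36) + (7*(-1))**2) = sqrt(-30 + (-7)**2) = sqrt(-30 + 49) = sqrt(19)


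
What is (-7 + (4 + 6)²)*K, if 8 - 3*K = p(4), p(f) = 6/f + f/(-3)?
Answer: 1457/6 ≈ 242.83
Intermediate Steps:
p(f) = 6/f - f/3 (p(f) = 6/f + f*(-⅓) = 6/f - f/3)
K = 47/18 (K = 8/3 - (6/4 - ⅓*4)/3 = 8/3 - (6*(¼) - 4/3)/3 = 8/3 - (3/2 - 4/3)/3 = 8/3 - ⅓*⅙ = 8/3 - 1/18 = 47/18 ≈ 2.6111)
(-7 + (4 + 6)²)*K = (-7 + (4 + 6)²)*(47/18) = (-7 + 10²)*(47/18) = (-7 + 100)*(47/18) = 93*(47/18) = 1457/6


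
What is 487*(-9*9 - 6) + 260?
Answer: -42109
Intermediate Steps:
487*(-9*9 - 6) + 260 = 487*(-81 - 6) + 260 = 487*(-87) + 260 = -42369 + 260 = -42109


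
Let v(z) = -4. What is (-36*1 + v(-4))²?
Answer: 1600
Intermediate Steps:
(-36*1 + v(-4))² = (-36*1 - 4)² = (-36 - 4)² = (-40)² = 1600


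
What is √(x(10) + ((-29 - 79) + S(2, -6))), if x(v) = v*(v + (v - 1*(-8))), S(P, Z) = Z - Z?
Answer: 2*√43 ≈ 13.115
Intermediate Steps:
S(P, Z) = 0
x(v) = v*(8 + 2*v) (x(v) = v*(v + (v + 8)) = v*(v + (8 + v)) = v*(8 + 2*v))
√(x(10) + ((-29 - 79) + S(2, -6))) = √(2*10*(4 + 10) + ((-29 - 79) + 0)) = √(2*10*14 + (-108 + 0)) = √(280 - 108) = √172 = 2*√43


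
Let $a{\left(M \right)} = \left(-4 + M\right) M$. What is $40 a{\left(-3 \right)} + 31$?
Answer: $871$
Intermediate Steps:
$a{\left(M \right)} = M \left(-4 + M\right)$
$40 a{\left(-3 \right)} + 31 = 40 \left(- 3 \left(-4 - 3\right)\right) + 31 = 40 \left(\left(-3\right) \left(-7\right)\right) + 31 = 40 \cdot 21 + 31 = 840 + 31 = 871$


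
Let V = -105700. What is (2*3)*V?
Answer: -634200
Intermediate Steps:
(2*3)*V = (2*3)*(-105700) = 6*(-105700) = -634200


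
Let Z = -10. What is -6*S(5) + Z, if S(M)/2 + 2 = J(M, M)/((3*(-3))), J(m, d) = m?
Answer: 62/3 ≈ 20.667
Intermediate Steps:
S(M) = -4 - 2*M/9 (S(M) = -4 + 2*(M/((3*(-3)))) = -4 + 2*(M/(-9)) = -4 + 2*(M*(-⅑)) = -4 + 2*(-M/9) = -4 - 2*M/9)
-6*S(5) + Z = -6*(-4 - 2/9*5) - 10 = -6*(-4 - 10/9) - 10 = -6*(-46/9) - 10 = 92/3 - 10 = 62/3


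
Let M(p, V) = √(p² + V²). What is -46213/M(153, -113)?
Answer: -46213*√36178/36178 ≈ -242.96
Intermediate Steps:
M(p, V) = √(V² + p²)
-46213/M(153, -113) = -46213/√((-113)² + 153²) = -46213/√(12769 + 23409) = -46213*√36178/36178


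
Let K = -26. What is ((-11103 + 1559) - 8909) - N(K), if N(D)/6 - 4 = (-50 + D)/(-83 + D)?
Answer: -2014449/109 ≈ -18481.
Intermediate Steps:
N(D) = 24 + 6*(-50 + D)/(-83 + D) (N(D) = 24 + 6*((-50 + D)/(-83 + D)) = 24 + 6*(-50 + D)/(-83 + D))
((-11103 + 1559) - 8909) - N(K) = ((-11103 + 1559) - 8909) - 6*(-382 + 5*(-26))/(-83 - 26) = (-9544 - 8909) - 6*(-382 - 130)/(-109) = -18453 - 6*(-1)*(-512)/109 = -18453 - 1*3072/109 = -18453 - 3072/109 = -2014449/109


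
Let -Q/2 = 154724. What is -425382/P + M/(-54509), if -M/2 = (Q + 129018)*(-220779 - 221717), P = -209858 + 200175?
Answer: 1546195975967918/527810647 ≈ 2.9295e+6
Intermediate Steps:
P = -9683
Q = -309448 (Q = -2*154724 = -309448)
M = -159679106560 (M = -2*(-309448 + 129018)*(-220779 - 221717) = -(-360860)*(-442496) = -2*79839553280 = -159679106560)
-425382/P + M/(-54509) = -425382/(-9683) - 159679106560/(-54509) = -425382*(-1/9683) - 159679106560*(-1/54509) = 425382/9683 + 159679106560/54509 = 1546195975967918/527810647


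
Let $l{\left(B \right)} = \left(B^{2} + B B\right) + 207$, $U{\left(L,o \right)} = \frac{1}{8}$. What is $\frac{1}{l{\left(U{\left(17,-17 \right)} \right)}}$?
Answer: $\frac{32}{6625} \approx 0.0048302$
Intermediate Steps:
$U{\left(L,o \right)} = \frac{1}{8}$
$l{\left(B \right)} = 207 + 2 B^{2}$ ($l{\left(B \right)} = \left(B^{2} + B^{2}\right) + 207 = 2 B^{2} + 207 = 207 + 2 B^{2}$)
$\frac{1}{l{\left(U{\left(17,-17 \right)} \right)}} = \frac{1}{207 + \frac{2}{64}} = \frac{1}{207 + 2 \cdot \frac{1}{64}} = \frac{1}{207 + \frac{1}{32}} = \frac{1}{\frac{6625}{32}} = \frac{32}{6625}$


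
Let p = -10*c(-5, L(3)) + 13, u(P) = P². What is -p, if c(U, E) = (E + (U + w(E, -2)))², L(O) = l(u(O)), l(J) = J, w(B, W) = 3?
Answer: 477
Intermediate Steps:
L(O) = O²
c(U, E) = (3 + E + U)² (c(U, E) = (E + (U + 3))² = (E + (3 + U))² = (3 + E + U)²)
p = -477 (p = -10*(3 + 3² - 5)² + 13 = -10*(3 + 9 - 5)² + 13 = -10*7² + 13 = -10*49 + 13 = -490 + 13 = -477)
-p = -1*(-477) = 477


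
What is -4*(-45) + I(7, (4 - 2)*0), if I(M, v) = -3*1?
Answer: 177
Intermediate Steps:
I(M, v) = -3
-4*(-45) + I(7, (4 - 2)*0) = -4*(-45) - 3 = 180 - 3 = 177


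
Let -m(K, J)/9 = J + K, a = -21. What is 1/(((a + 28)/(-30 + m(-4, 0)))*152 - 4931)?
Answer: -3/14261 ≈ -0.00021036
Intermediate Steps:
m(K, J) = -9*J - 9*K (m(K, J) = -9*(J + K) = -9*J - 9*K)
1/(((a + 28)/(-30 + m(-4, 0)))*152 - 4931) = 1/(((-21 + 28)/(-30 + (-9*0 - 9*(-4))))*152 - 4931) = 1/((7/(-30 + (0 + 36)))*152 - 4931) = 1/((7/(-30 + 36))*152 - 4931) = 1/((7/6)*152 - 4931) = 1/(532/3 - 4931) = 1/(-14261/3) = -3/14261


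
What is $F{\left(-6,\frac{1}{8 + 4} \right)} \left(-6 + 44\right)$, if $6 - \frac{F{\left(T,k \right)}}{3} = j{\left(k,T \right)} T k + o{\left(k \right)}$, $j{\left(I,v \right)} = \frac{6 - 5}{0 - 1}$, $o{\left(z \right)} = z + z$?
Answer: $608$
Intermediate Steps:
$o{\left(z \right)} = 2 z$
$j{\left(I,v \right)} = -1$ ($j{\left(I,v \right)} = 1 \frac{1}{-1} = 1 \left(-1\right) = -1$)
$F{\left(T,k \right)} = 18 - 6 k + 3 T k$ ($F{\left(T,k \right)} = 18 - 3 \left(- T k + 2 k\right) = 18 - 3 \left(2 k - T k\right) = 18 + \left(- 6 k + 3 T k\right) = 18 - 6 k + 3 T k$)
$F{\left(-6,\frac{1}{8 + 4} \right)} \left(-6 + 44\right) = \left(18 - \frac{6}{8 + 4} + 3 \left(-6\right) \frac{1}{8 + 4}\right) \left(-6 + 44\right) = \left(18 - \frac{6}{12} + 3 \left(-6\right) \frac{1}{12}\right) 38 = \left(18 - \frac{1}{2} + 3 \left(-6\right) \frac{1}{12}\right) 38 = \left(18 - \frac{1}{2} - \frac{3}{2}\right) 38 = 16 \cdot 38 = 608$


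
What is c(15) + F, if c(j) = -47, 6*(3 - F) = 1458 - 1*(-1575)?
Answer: -1099/2 ≈ -549.50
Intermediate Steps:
F = -1005/2 (F = 3 - (1458 - 1*(-1575))/6 = 3 - (1458 + 1575)/6 = 3 - ⅙*3033 = 3 - 1011/2 = -1005/2 ≈ -502.50)
c(15) + F = -47 - 1005/2 = -1099/2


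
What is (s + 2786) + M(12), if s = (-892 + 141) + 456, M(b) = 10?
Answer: 2501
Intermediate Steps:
s = -295 (s = -751 + 456 = -295)
(s + 2786) + M(12) = (-295 + 2786) + 10 = 2491 + 10 = 2501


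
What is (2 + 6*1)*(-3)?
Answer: -24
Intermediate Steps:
(2 + 6*1)*(-3) = (2 + 6)*(-3) = 8*(-3) = -24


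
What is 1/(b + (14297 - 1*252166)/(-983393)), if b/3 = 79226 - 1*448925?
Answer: -983393/1090677988252 ≈ -9.0163e-7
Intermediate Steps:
b = -1109097 (b = 3*(79226 - 1*448925) = 3*(79226 - 448925) = 3*(-369699) = -1109097)
1/(b + (14297 - 1*252166)/(-983393)) = 1/(-1109097 + (14297 - 1*252166)/(-983393)) = 1/(-1109097 + (14297 - 252166)*(-1/983393)) = 1/(-1109097 - 237869*(-1/983393)) = 1/(-1109097 + 237869/983393) = 1/(-1090677988252/983393) = -983393/1090677988252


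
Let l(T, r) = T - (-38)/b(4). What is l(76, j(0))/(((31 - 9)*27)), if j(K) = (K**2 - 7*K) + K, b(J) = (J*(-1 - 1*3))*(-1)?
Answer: 19/144 ≈ 0.13194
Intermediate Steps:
b(J) = 4*J (b(J) = (J*(-1 - 3))*(-1) = (J*(-4))*(-1) = -4*J*(-1) = 4*J)
j(K) = K**2 - 6*K
l(T, r) = 19/8 + T (l(T, r) = T - (-38)/(4*4) = T - (-38)/16 = T - 1*(-19/8) = T + 19/8 = 19/8 + T)
l(76, j(0))/(((31 - 9)*27)) = (19/8 + 76)/(((31 - 9)*27)) = 627/(8*((22*27))) = (627/8)/594 = (627/8)*(1/594) = 19/144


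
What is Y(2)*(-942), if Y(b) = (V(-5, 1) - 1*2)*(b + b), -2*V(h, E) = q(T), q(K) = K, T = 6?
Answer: 18840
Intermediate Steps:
V(h, E) = -3 (V(h, E) = -½*6 = -3)
Y(b) = -10*b (Y(b) = (-3 - 1*2)*(b + b) = (-3 - 2)*(2*b) = -10*b)
Y(2)*(-942) = -10*2*(-942) = -20*(-942) = 18840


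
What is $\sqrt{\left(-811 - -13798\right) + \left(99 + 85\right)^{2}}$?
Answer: $\sqrt{46843} \approx 216.43$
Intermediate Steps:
$\sqrt{\left(-811 - -13798\right) + \left(99 + 85\right)^{2}} = \sqrt{\left(-811 + 13798\right) + 184^{2}} = \sqrt{12987 + 33856} = \sqrt{46843}$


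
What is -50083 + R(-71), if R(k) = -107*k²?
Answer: -589470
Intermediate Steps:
-50083 + R(-71) = -50083 - 107*(-71)² = -50083 - 107*5041 = -50083 - 539387 = -589470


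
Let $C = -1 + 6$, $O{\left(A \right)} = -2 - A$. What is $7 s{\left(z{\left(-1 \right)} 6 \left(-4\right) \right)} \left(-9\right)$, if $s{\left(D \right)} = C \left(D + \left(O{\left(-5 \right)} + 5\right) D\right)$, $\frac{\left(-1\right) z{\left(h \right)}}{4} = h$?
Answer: $272160$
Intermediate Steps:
$z{\left(h \right)} = - 4 h$
$C = 5$
$s{\left(D \right)} = 45 D$ ($s{\left(D \right)} = 5 \left(D + \left(\left(-2 - -5\right) + 5\right) D\right) = 5 \left(D + \left(\left(-2 + 5\right) + 5\right) D\right) = 5 \left(D + \left(3 + 5\right) D\right) = 5 \left(D + 8 D\right) = 5 \cdot 9 D = 45 D$)
$7 s{\left(z{\left(-1 \right)} 6 \left(-4\right) \right)} \left(-9\right) = 7 \cdot 45 \left(-4\right) \left(-1\right) 6 \left(-4\right) \left(-9\right) = 7 \cdot 45 \cdot 4 \cdot 6 \left(-4\right) \left(-9\right) = 7 \cdot 45 \cdot 24 \left(-4\right) \left(-9\right) = 7 \cdot 45 \left(-96\right) \left(-9\right) = 7 \left(-4320\right) \left(-9\right) = \left(-30240\right) \left(-9\right) = 272160$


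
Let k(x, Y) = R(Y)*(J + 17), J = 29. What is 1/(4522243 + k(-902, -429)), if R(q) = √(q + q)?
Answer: 411113/1859153051507 - 46*I*√858/20450683566577 ≈ 2.2113e-7 - 6.5886e-11*I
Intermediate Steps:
R(q) = √2*√q (R(q) = √(2*q) = √2*√q)
k(x, Y) = 46*√2*√Y (k(x, Y) = (√2*√Y)*(29 + 17) = (√2*√Y)*46 = 46*√2*√Y)
1/(4522243 + k(-902, -429)) = 1/(4522243 + 46*√2*√(-429)) = 1/(4522243 + 46*√2*(I*√429)) = 1/(4522243 + 46*I*√858)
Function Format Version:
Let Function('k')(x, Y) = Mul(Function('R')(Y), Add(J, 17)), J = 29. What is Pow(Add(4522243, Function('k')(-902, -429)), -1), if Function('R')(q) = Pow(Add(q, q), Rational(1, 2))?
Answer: Add(Rational(411113, 1859153051507), Mul(Rational(-46, 20450683566577), I, Pow(858, Rational(1, 2)))) ≈ Add(2.2113e-7, Mul(-6.5886e-11, I))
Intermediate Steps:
Function('R')(q) = Mul(Pow(2, Rational(1, 2)), Pow(q, Rational(1, 2))) (Function('R')(q) = Pow(Mul(2, q), Rational(1, 2)) = Mul(Pow(2, Rational(1, 2)), Pow(q, Rational(1, 2))))
Function('k')(x, Y) = Mul(46, Pow(2, Rational(1, 2)), Pow(Y, Rational(1, 2))) (Function('k')(x, Y) = Mul(Mul(Pow(2, Rational(1, 2)), Pow(Y, Rational(1, 2))), Add(29, 17)) = Mul(Mul(Pow(2, Rational(1, 2)), Pow(Y, Rational(1, 2))), 46) = Mul(46, Pow(2, Rational(1, 2)), Pow(Y, Rational(1, 2))))
Pow(Add(4522243, Function('k')(-902, -429)), -1) = Pow(Add(4522243, Mul(46, Pow(2, Rational(1, 2)), Pow(-429, Rational(1, 2)))), -1) = Pow(Add(4522243, Mul(46, Pow(2, Rational(1, 2)), Mul(I, Pow(429, Rational(1, 2))))), -1) = Pow(Add(4522243, Mul(46, I, Pow(858, Rational(1, 2)))), -1)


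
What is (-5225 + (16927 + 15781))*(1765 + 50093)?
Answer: 1425213414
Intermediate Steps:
(-5225 + (16927 + 15781))*(1765 + 50093) = (-5225 + 32708)*51858 = 27483*51858 = 1425213414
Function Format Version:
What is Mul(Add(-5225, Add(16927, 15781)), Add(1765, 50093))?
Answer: 1425213414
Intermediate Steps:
Mul(Add(-5225, Add(16927, 15781)), Add(1765, 50093)) = Mul(Add(-5225, 32708), 51858) = Mul(27483, 51858) = 1425213414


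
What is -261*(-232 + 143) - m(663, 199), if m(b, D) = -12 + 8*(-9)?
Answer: 23313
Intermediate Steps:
m(b, D) = -84 (m(b, D) = -12 - 72 = -84)
-261*(-232 + 143) - m(663, 199) = -261*(-232 + 143) - 1*(-84) = -261*(-89) + 84 = 23229 + 84 = 23313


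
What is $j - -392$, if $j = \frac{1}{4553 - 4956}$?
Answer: $\frac{157975}{403} \approx 392.0$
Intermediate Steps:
$j = - \frac{1}{403}$ ($j = \frac{1}{-403} = - \frac{1}{403} \approx -0.0024814$)
$j - -392 = - \frac{1}{403} - -392 = - \frac{1}{403} + 392 = \frac{157975}{403}$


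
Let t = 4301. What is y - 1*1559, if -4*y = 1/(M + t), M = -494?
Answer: -23740453/15228 ≈ -1559.0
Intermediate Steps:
y = -1/15228 (y = -1/(4*(-494 + 4301)) = -¼/3807 = -¼*1/3807 = -1/15228 ≈ -6.5668e-5)
y - 1*1559 = -1/15228 - 1*1559 = -1/15228 - 1559 = -23740453/15228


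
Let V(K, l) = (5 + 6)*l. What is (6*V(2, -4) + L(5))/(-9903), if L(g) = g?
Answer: 259/9903 ≈ 0.026154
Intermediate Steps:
V(K, l) = 11*l
(6*V(2, -4) + L(5))/(-9903) = (6*(11*(-4)) + 5)/(-9903) = (6*(-44) + 5)*(-1/9903) = (-264 + 5)*(-1/9903) = -259*(-1/9903) = 259/9903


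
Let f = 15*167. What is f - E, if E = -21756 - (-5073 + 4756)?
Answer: 23944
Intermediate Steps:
E = -21439 (E = -21756 - 1*(-317) = -21756 + 317 = -21439)
f = 2505
f - E = 2505 - 1*(-21439) = 2505 + 21439 = 23944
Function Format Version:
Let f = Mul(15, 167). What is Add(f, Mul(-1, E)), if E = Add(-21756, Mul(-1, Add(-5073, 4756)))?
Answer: 23944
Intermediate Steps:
E = -21439 (E = Add(-21756, Mul(-1, -317)) = Add(-21756, 317) = -21439)
f = 2505
Add(f, Mul(-1, E)) = Add(2505, Mul(-1, -21439)) = Add(2505, 21439) = 23944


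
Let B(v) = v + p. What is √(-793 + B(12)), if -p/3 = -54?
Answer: I*√619 ≈ 24.88*I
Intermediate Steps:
p = 162 (p = -3*(-54) = 162)
B(v) = 162 + v (B(v) = v + 162 = 162 + v)
√(-793 + B(12)) = √(-793 + (162 + 12)) = √(-793 + 174) = √(-619) = I*√619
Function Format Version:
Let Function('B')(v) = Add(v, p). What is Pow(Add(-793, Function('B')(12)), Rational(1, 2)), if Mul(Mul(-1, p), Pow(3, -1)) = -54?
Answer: Mul(I, Pow(619, Rational(1, 2))) ≈ Mul(24.880, I)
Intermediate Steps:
p = 162 (p = Mul(-3, -54) = 162)
Function('B')(v) = Add(162, v) (Function('B')(v) = Add(v, 162) = Add(162, v))
Pow(Add(-793, Function('B')(12)), Rational(1, 2)) = Pow(Add(-793, Add(162, 12)), Rational(1, 2)) = Pow(Add(-793, 174), Rational(1, 2)) = Pow(-619, Rational(1, 2)) = Mul(I, Pow(619, Rational(1, 2)))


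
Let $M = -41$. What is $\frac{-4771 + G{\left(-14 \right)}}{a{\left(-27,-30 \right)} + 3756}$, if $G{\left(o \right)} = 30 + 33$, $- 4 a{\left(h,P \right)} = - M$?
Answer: $- \frac{18832}{14983} \approx -1.2569$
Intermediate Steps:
$a{\left(h,P \right)} = - \frac{41}{4}$ ($a{\left(h,P \right)} = - \frac{\left(-1\right) \left(-41\right)}{4} = \left(- \frac{1}{4}\right) 41 = - \frac{41}{4}$)
$G{\left(o \right)} = 63$
$\frac{-4771 + G{\left(-14 \right)}}{a{\left(-27,-30 \right)} + 3756} = \frac{-4771 + 63}{- \frac{41}{4} + 3756} = - \frac{4708}{\frac{14983}{4}} = \left(-4708\right) \frac{4}{14983} = - \frac{18832}{14983}$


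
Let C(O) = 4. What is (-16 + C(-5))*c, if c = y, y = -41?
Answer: 492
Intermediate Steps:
c = -41
(-16 + C(-5))*c = (-16 + 4)*(-41) = -12*(-41) = 492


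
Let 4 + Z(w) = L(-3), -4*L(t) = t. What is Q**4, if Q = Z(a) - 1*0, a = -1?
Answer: 28561/256 ≈ 111.57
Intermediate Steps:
L(t) = -t/4
Z(w) = -13/4 (Z(w) = -4 - 1/4*(-3) = -4 + 3/4 = -13/4)
Q = -13/4 (Q = -13/4 - 1*0 = -13/4 + 0 = -13/4 ≈ -3.2500)
Q**4 = (-13/4)**4 = 28561/256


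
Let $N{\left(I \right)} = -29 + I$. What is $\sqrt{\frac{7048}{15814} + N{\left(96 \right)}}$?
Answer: $\frac{\sqrt{4216747751}}{7907} \approx 8.2125$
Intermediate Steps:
$\sqrt{\frac{7048}{15814} + N{\left(96 \right)}} = \sqrt{\frac{7048}{15814} + \left(-29 + 96\right)} = \sqrt{7048 \cdot \frac{1}{15814} + 67} = \sqrt{\frac{3524}{7907} + 67} = \sqrt{\frac{533293}{7907}} = \frac{\sqrt{4216747751}}{7907}$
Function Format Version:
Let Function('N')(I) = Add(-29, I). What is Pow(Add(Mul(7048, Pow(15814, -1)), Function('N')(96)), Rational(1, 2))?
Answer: Mul(Rational(1, 7907), Pow(4216747751, Rational(1, 2))) ≈ 8.2125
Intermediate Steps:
Pow(Add(Mul(7048, Pow(15814, -1)), Function('N')(96)), Rational(1, 2)) = Pow(Add(Mul(7048, Pow(15814, -1)), Add(-29, 96)), Rational(1, 2)) = Pow(Add(Mul(7048, Rational(1, 15814)), 67), Rational(1, 2)) = Pow(Add(Rational(3524, 7907), 67), Rational(1, 2)) = Pow(Rational(533293, 7907), Rational(1, 2)) = Mul(Rational(1, 7907), Pow(4216747751, Rational(1, 2)))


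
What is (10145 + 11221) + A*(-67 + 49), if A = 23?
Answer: 20952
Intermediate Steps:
(10145 + 11221) + A*(-67 + 49) = (10145 + 11221) + 23*(-67 + 49) = 21366 + 23*(-18) = 21366 - 414 = 20952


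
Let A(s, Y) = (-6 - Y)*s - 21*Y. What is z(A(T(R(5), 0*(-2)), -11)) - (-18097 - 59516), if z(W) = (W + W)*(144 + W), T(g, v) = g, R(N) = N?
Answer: 282413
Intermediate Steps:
A(s, Y) = -21*Y + s*(-6 - Y) (A(s, Y) = s*(-6 - Y) - 21*Y = -21*Y + s*(-6 - Y))
z(W) = 2*W*(144 + W) (z(W) = (2*W)*(144 + W) = 2*W*(144 + W))
z(A(T(R(5), 0*(-2)), -11)) - (-18097 - 59516) = 2*(-21*(-11) - 6*5 - 1*(-11)*5)*(144 + (-21*(-11) - 6*5 - 1*(-11)*5)) - (-18097 - 59516) = 2*(231 - 30 + 55)*(144 + (231 - 30 + 55)) - 1*(-77613) = 2*256*(144 + 256) + 77613 = 2*256*400 + 77613 = 204800 + 77613 = 282413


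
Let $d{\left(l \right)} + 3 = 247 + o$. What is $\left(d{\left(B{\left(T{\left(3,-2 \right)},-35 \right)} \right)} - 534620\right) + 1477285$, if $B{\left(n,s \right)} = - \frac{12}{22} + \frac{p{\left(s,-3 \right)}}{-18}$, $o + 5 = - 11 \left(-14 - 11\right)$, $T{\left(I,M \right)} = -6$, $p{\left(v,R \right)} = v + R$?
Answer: $943179$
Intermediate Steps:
$p{\left(v,R \right)} = R + v$
$o = 270$ ($o = -5 - 11 \left(-14 - 11\right) = -5 - -275 = -5 + 275 = 270$)
$B{\left(n,s \right)} = - \frac{25}{66} - \frac{s}{18}$ ($B{\left(n,s \right)} = - \frac{12}{22} + \frac{-3 + s}{-18} = \left(-12\right) \frac{1}{22} + \left(-3 + s\right) \left(- \frac{1}{18}\right) = - \frac{6}{11} - \left(- \frac{1}{6} + \frac{s}{18}\right) = - \frac{25}{66} - \frac{s}{18}$)
$d{\left(l \right)} = 514$ ($d{\left(l \right)} = -3 + \left(247 + 270\right) = -3 + 517 = 514$)
$\left(d{\left(B{\left(T{\left(3,-2 \right)},-35 \right)} \right)} - 534620\right) + 1477285 = \left(514 - 534620\right) + 1477285 = -534106 + 1477285 = 943179$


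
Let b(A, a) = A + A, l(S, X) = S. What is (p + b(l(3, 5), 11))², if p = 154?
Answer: 25600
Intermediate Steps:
b(A, a) = 2*A
(p + b(l(3, 5), 11))² = (154 + 2*3)² = (154 + 6)² = 160² = 25600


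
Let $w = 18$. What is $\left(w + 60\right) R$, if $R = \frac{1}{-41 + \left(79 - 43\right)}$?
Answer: $- \frac{78}{5} \approx -15.6$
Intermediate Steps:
$R = - \frac{1}{5}$ ($R = \frac{1}{-41 + \left(79 - 43\right)} = \frac{1}{-41 + 36} = \frac{1}{-5} = - \frac{1}{5} \approx -0.2$)
$\left(w + 60\right) R = \left(18 + 60\right) \left(- \frac{1}{5}\right) = 78 \left(- \frac{1}{5}\right) = - \frac{78}{5}$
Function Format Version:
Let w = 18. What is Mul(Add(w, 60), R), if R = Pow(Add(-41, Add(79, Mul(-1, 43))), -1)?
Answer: Rational(-78, 5) ≈ -15.600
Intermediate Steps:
R = Rational(-1, 5) (R = Pow(Add(-41, Add(79, -43)), -1) = Pow(Add(-41, 36), -1) = Pow(-5, -1) = Rational(-1, 5) ≈ -0.20000)
Mul(Add(w, 60), R) = Mul(Add(18, 60), Rational(-1, 5)) = Mul(78, Rational(-1, 5)) = Rational(-78, 5)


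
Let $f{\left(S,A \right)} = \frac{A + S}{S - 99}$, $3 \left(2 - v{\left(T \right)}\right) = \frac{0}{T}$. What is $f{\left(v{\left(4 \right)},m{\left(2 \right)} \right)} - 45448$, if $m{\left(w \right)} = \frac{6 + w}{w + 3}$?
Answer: $- \frac{22042298}{485} \approx -45448.0$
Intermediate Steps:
$m{\left(w \right)} = \frac{6 + w}{3 + w}$
$v{\left(T \right)} = 2$ ($v{\left(T \right)} = 2 - \frac{0 \frac{1}{T}}{3} = 2 - 0 = 2 + 0 = 2$)
$f{\left(S,A \right)} = \frac{A + S}{-99 + S}$
$f{\left(v{\left(4 \right)},m{\left(2 \right)} \right)} - 45448 = \frac{\frac{6 + 2}{3 + 2} + 2}{-99 + 2} - 45448 = \frac{\frac{1}{5} \cdot 8 + 2}{-97} - 45448 = - \frac{\frac{1}{5} \cdot 8 + 2}{97} - 45448 = - \frac{\frac{8}{5} + 2}{97} - 45448 = \left(- \frac{1}{97}\right) \frac{18}{5} - 45448 = - \frac{18}{485} - 45448 = - \frac{22042298}{485}$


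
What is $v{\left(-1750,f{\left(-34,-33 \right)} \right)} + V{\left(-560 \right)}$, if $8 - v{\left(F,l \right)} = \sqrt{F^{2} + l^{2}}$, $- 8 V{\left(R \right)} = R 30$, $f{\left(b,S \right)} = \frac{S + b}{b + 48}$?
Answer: $2108 - \frac{\sqrt{600254489}}{14} \approx 357.99$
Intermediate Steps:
$f{\left(b,S \right)} = \frac{S + b}{48 + b}$
$V{\left(R \right)} = - \frac{15 R}{4}$ ($V{\left(R \right)} = - \frac{R 30}{8} = - \frac{30 R}{8} = - \frac{15 R}{4}$)
$v{\left(F,l \right)} = 8 - \sqrt{F^{2} + l^{2}}$
$v{\left(-1750,f{\left(-34,-33 \right)} \right)} + V{\left(-560 \right)} = \left(8 - \sqrt{\left(-1750\right)^{2} + \left(\frac{-33 - 34}{48 - 34}\right)^{2}}\right) - -2100 = \left(8 - \sqrt{3062500 + \left(\frac{1}{14} \left(-67\right)\right)^{2}}\right) + 2100 = \left(8 - \sqrt{3062500 + \left(- \frac{67}{14}\right)^{2}}\right) + 2100 = \left(8 - \sqrt{3062500 + \frac{4489}{196}}\right) + 2100 = \left(8 - \sqrt{\frac{600254489}{196}}\right) + 2100 = \left(8 - \frac{\sqrt{600254489}}{14}\right) + 2100 = 2108 - \frac{\sqrt{600254489}}{14}$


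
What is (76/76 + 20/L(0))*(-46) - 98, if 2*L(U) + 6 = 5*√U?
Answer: 488/3 ≈ 162.67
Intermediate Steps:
L(U) = -3 + 5*√U/2 (L(U) = -3 + (5*√U)/2 = -3 + 5*√U/2)
(76/76 + 20/L(0))*(-46) - 98 = (76/76 + 20/(-3 + 5*√0/2))*(-46) - 98 = (76*(1/76) + 20/(-3 + (5/2)*0))*(-46) - 98 = (1 + 20/(-3 + 0))*(-46) - 98 = (1 + 20/(-3))*(-46) - 98 = (1 + 20*(-⅓))*(-46) - 98 = (1 - 20/3)*(-46) - 98 = -17/3*(-46) - 98 = 782/3 - 98 = 488/3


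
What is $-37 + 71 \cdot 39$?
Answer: $2732$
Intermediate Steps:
$-37 + 71 \cdot 39 = -37 + 2769 = 2732$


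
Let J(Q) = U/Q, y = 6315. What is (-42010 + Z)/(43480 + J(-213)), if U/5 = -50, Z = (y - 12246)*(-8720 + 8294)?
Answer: 264609474/4630745 ≈ 57.142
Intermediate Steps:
Z = 2526606 (Z = (6315 - 12246)*(-8720 + 8294) = -5931*(-426) = 2526606)
U = -250 (U = 5*(-50) = -250)
J(Q) = -250/Q
(-42010 + Z)/(43480 + J(-213)) = (-42010 + 2526606)/(43480 - 250/(-213)) = 2484596/(43480 - 250*(-1/213)) = 2484596/(43480 + 250/213) = 2484596/(9261490/213) = 2484596*(213/9261490) = 264609474/4630745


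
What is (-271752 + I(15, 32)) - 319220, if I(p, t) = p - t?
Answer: -590989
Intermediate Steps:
(-271752 + I(15, 32)) - 319220 = (-271752 + (15 - 1*32)) - 319220 = (-271752 + (15 - 32)) - 319220 = (-271752 - 17) - 319220 = -271769 - 319220 = -590989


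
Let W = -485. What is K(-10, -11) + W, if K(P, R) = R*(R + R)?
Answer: -243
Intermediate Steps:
K(P, R) = 2*R**2 (K(P, R) = R*(2*R) = 2*R**2)
K(-10, -11) + W = 2*(-11)**2 - 485 = 2*121 - 485 = 242 - 485 = -243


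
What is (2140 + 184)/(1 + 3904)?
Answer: 2324/3905 ≈ 0.59513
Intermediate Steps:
(2140 + 184)/(1 + 3904) = 2324/3905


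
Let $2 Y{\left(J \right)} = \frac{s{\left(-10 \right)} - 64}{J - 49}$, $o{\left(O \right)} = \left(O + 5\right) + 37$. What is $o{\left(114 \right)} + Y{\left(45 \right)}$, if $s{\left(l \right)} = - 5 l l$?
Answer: $\frac{453}{2} \approx 226.5$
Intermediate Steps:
$s{\left(l \right)} = - 5 l^{2}$
$o{\left(O \right)} = 42 + O$ ($o{\left(O \right)} = \left(5 + O\right) + 37 = 42 + O$)
$Y{\left(J \right)} = - \frac{282}{-49 + J}$ ($Y{\left(J \right)} = \frac{\left(- 5 \left(-10\right)^{2} - 64\right) \frac{1}{J - 49}}{2} = \frac{\left(\left(-5\right) 100 - 64\right) \frac{1}{-49 + J}}{2} = \frac{\left(-500 - 64\right) \frac{1}{-49 + J}}{2} = \frac{\left(-564\right) \frac{1}{-49 + J}}{2} = - \frac{282}{-49 + J}$)
$o{\left(114 \right)} + Y{\left(45 \right)} = \left(42 + 114\right) - \frac{282}{-49 + 45} = 156 - \frac{282}{-4} = 156 - - \frac{141}{2} = 156 + \frac{141}{2} = \frac{453}{2}$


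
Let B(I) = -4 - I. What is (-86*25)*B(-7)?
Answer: -6450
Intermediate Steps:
(-86*25)*B(-7) = (-86*25)*(-4 - 1*(-7)) = -2150*(-4 + 7) = -2150*3 = -6450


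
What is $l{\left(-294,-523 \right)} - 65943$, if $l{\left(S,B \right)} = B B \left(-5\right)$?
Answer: $-1433588$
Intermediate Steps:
$l{\left(S,B \right)} = - 5 B^{2}$ ($l{\left(S,B \right)} = B^{2} \left(-5\right) = - 5 B^{2}$)
$l{\left(-294,-523 \right)} - 65943 = - 5 \left(-523\right)^{2} - 65943 = \left(-5\right) 273529 - 65943 = -1367645 - 65943 = -1433588$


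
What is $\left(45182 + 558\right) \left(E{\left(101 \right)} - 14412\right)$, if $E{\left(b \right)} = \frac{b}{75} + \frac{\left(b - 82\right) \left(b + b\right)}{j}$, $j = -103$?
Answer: $- \frac{1021009624756}{1545} \approx -6.6085 \cdot 10^{8}$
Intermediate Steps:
$E{\left(b \right)} = \frac{b}{75} - \frac{2 b \left(-82 + b\right)}{103}$ ($E{\left(b \right)} = \frac{b}{75} + \frac{\left(b - 82\right) \left(b + b\right)}{-103} = b \frac{1}{75} + \left(-82 + b\right) 2 b \left(- \frac{1}{103}\right) = \frac{b}{75} + 2 b \left(-82 + b\right) \left(- \frac{1}{103}\right) = \frac{b}{75} - \frac{2 b \left(-82 + b\right)}{103}$)
$\left(45182 + 558\right) \left(E{\left(101 \right)} - 14412\right) = \left(45182 + 558\right) \left(\frac{1}{7725} \cdot 101 \left(12403 - 15150\right) - 14412\right) = 45740 \left(\frac{1}{7725} \cdot 101 \left(12403 - 15150\right) - 14412\right) = 45740 \left(\frac{1}{7725} \cdot 101 \left(-2747\right) - 14412\right) = 45740 \left(- \frac{277447}{7725} - 14412\right) = 45740 \left(- \frac{111610147}{7725}\right) = - \frac{1021009624756}{1545}$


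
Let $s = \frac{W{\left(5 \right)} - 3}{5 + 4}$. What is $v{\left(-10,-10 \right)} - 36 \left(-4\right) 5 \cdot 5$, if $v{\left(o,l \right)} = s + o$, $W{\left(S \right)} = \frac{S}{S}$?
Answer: $\frac{32308}{9} \approx 3589.8$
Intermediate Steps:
$W{\left(S \right)} = 1$
$s = - \frac{2}{9}$ ($s = \frac{1 - 3}{5 + 4} = - \frac{2}{9} \approx -0.22222$)
$v{\left(o,l \right)} = - \frac{2}{9} + o$
$v{\left(-10,-10 \right)} - 36 \left(-4\right) 5 \cdot 5 = \left(- \frac{2}{9} - 10\right) - 36 \left(-4\right) 5 \cdot 5 = - \frac{92}{9} - 36 \left(\left(-20\right) 5\right) = - \frac{92}{9} - -3600 = - \frac{92}{9} + 3600 = \frac{32308}{9}$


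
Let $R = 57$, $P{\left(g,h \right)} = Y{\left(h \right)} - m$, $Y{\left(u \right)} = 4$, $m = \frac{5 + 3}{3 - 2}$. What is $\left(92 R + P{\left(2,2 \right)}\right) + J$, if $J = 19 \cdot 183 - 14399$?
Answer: $-5682$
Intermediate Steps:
$m = 8$ ($m = \frac{8}{1} = 8 \cdot 1 = 8$)
$P{\left(g,h \right)} = -4$ ($P{\left(g,h \right)} = 4 - 8 = -4$)
$J = -10922$ ($J = 3477 - 14399 = -10922$)
$\left(92 R + P{\left(2,2 \right)}\right) + J = \left(92 \cdot 57 - 4\right) - 10922 = \left(5244 - 4\right) - 10922 = 5240 - 10922 = -5682$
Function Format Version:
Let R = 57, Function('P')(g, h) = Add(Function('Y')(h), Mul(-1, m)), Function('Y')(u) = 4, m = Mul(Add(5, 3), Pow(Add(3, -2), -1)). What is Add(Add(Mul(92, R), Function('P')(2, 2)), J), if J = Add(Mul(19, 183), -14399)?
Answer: -5682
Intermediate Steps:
m = 8 (m = Mul(8, Pow(1, -1)) = Mul(8, 1) = 8)
Function('P')(g, h) = -4 (Function('P')(g, h) = Add(4, Mul(-1, 8)) = Add(4, -8) = -4)
J = -10922 (J = Add(3477, -14399) = -10922)
Add(Add(Mul(92, R), Function('P')(2, 2)), J) = Add(Add(Mul(92, 57), -4), -10922) = Add(Add(5244, -4), -10922) = Add(5240, -10922) = -5682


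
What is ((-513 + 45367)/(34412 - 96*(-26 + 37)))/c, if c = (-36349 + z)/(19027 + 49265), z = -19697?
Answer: -127632057/77894599 ≈ -1.6385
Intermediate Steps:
c = -9341/11382 (c = (-36349 - 19697)/(19027 + 49265) = -56046/68292 = -56046*1/68292 = -9341/11382 ≈ -0.82068)
((-513 + 45367)/(34412 - 96*(-26 + 37)))/c = ((-513 + 45367)/(34412 - 96*(-26 + 37)))/(-9341/11382) = (44854/(34412 - 96*11))*(-11382/9341) = (44854/(34412 - 1056))*(-11382/9341) = (44854/33356)*(-11382/9341) = (44854*(1/33356))*(-11382/9341) = (22427/16678)*(-11382/9341) = -127632057/77894599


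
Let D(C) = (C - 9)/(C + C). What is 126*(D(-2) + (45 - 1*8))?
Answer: 10017/2 ≈ 5008.5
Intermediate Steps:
D(C) = (-9 + C)/(2*C) (D(C) = (-9 + C)/((2*C)) = (-9 + C)*(1/(2*C)) = (-9 + C)/(2*C))
126*(D(-2) + (45 - 1*8)) = 126*((½)*(-9 - 2)/(-2) + (45 - 1*8)) = 126*((½)*(-½)*(-11) + (45 - 8)) = 126*(11/4 + 37) = 126*(159/4) = 10017/2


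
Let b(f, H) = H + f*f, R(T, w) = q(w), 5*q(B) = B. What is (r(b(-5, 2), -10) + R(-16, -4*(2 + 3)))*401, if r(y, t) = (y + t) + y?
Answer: 16040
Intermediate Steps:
q(B) = B/5
R(T, w) = w/5
b(f, H) = H + f²
r(y, t) = t + 2*y (r(y, t) = (t + y) + y = t + 2*y)
(r(b(-5, 2), -10) + R(-16, -4*(2 + 3)))*401 = ((-10 + 2*(2 + (-5)²)) + (-4*(2 + 3))/5)*401 = ((-10 + 2*(2 + 25)) + (-4*5)/5)*401 = ((-10 + 2*27) + (⅕)*(-20))*401 = ((-10 + 54) - 4)*401 = (44 - 4)*401 = 40*401 = 16040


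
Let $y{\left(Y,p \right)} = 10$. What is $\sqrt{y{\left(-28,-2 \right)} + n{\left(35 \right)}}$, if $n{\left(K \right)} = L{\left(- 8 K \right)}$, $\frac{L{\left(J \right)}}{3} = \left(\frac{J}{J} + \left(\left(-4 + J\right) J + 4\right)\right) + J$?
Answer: $\sqrt{237745} \approx 487.59$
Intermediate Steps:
$L{\left(J \right)} = 15 + 3 J + 3 J \left(-4 + J\right)$ ($L{\left(J \right)} = 3 \left(\left(\frac{J}{J} + \left(\left(-4 + J\right) J + 4\right)\right) + J\right) = 3 \left(\left(1 + \left(J \left(-4 + J\right) + 4\right)\right) + J\right) = 3 \left(\left(1 + \left(4 + J \left(-4 + J\right)\right)\right) + J\right) = 3 \left(\left(5 + J \left(-4 + J\right)\right) + J\right) = 3 \left(5 + J + J \left(-4 + J\right)\right) = 15 + 3 J + 3 J \left(-4 + J\right)$)
$n{\left(K \right)} = 15 + 72 K + 192 K^{2}$ ($n{\left(K \right)} = 15 - 9 \left(- 8 K\right) + 3 \left(- 8 K\right)^{2} = 15 + 72 K + 3 \cdot 64 K^{2} = 15 + 72 K + 192 K^{2}$)
$\sqrt{y{\left(-28,-2 \right)} + n{\left(35 \right)}} = \sqrt{10 + \left(15 + 72 \cdot 35 + 192 \cdot 35^{2}\right)} = \sqrt{10 + \left(15 + 2520 + 192 \cdot 1225\right)} = \sqrt{10 + \left(15 + 2520 + 235200\right)} = \sqrt{10 + 237735} = \sqrt{237745}$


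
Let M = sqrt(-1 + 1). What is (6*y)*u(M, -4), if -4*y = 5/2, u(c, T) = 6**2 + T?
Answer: -120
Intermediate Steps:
M = 0 (M = sqrt(0) = 0)
u(c, T) = 36 + T
y = -5/8 (y = -5/(4*2) = -1/4*5/2 = -5/8 ≈ -0.62500)
(6*y)*u(M, -4) = (6*(-5/8))*(36 - 4) = -15/4*32 = -120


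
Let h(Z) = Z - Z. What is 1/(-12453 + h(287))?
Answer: -1/12453 ≈ -8.0302e-5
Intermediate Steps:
h(Z) = 0
1/(-12453 + h(287)) = 1/(-12453 + 0) = 1/(-12453) = -1/12453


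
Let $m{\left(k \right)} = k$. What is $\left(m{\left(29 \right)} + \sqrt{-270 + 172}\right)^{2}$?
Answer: $743 + 406 i \sqrt{2} \approx 743.0 + 574.17 i$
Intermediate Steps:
$\left(m{\left(29 \right)} + \sqrt{-270 + 172}\right)^{2} = \left(29 + \sqrt{-270 + 172}\right)^{2} = \left(29 + \sqrt{-98}\right)^{2} = \left(29 + 7 i \sqrt{2}\right)^{2}$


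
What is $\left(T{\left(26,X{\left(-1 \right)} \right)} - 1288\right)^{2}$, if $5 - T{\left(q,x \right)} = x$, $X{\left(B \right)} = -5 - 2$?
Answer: $1628176$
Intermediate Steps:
$X{\left(B \right)} = -7$ ($X{\left(B \right)} = -5 - 2 = -7$)
$T{\left(q,x \right)} = 5 - x$
$\left(T{\left(26,X{\left(-1 \right)} \right)} - 1288\right)^{2} = \left(\left(5 - -7\right) - 1288\right)^{2} = \left(\left(5 + 7\right) - 1288\right)^{2} = \left(12 - 1288\right)^{2} = \left(-1276\right)^{2} = 1628176$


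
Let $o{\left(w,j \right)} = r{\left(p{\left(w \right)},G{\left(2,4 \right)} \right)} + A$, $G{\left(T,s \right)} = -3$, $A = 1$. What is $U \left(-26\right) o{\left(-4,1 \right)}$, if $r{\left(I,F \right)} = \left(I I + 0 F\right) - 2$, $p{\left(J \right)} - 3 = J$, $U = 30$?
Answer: $0$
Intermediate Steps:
$p{\left(J \right)} = 3 + J$
$r{\left(I,F \right)} = -2 + I^{2}$ ($r{\left(I,F \right)} = \left(I^{2} + 0\right) - 2 = I^{2} - 2 = -2 + I^{2}$)
$o{\left(w,j \right)} = -1 + \left(3 + w\right)^{2}$ ($o{\left(w,j \right)} = \left(-2 + \left(3 + w\right)^{2}\right) + 1 = -1 + \left(3 + w\right)^{2}$)
$U \left(-26\right) o{\left(-4,1 \right)} = 30 \left(-26\right) \left(-1 + \left(3 - 4\right)^{2}\right) = - 780 \left(-1 + \left(-1\right)^{2}\right) = - 780 \left(-1 + 1\right) = \left(-780\right) 0 = 0$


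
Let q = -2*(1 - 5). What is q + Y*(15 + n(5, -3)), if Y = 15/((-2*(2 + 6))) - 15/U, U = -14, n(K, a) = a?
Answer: 269/28 ≈ 9.6071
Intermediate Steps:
q = 8 (q = -2*(-4) = 8)
Y = 15/112 (Y = 15/((-2*(2 + 6))) - 15/(-14) = 15/((-2*8)) - 15*(-1/14) = 15/(-16) + 15/14 = 15*(-1/16) + 15/14 = -15/16 + 15/14 = 15/112 ≈ 0.13393)
q + Y*(15 + n(5, -3)) = 8 + 15*(15 - 3)/112 = 8 + (15/112)*12 = 8 + 45/28 = 269/28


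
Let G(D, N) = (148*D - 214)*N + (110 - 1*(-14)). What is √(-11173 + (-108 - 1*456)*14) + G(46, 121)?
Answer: 797998 + I*√19069 ≈ 7.98e+5 + 138.09*I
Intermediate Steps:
G(D, N) = 124 + N*(-214 + 148*D) (G(D, N) = (-214 + 148*D)*N + (110 + 14) = N*(-214 + 148*D) + 124 = 124 + N*(-214 + 148*D))
√(-11173 + (-108 - 1*456)*14) + G(46, 121) = √(-11173 + (-108 - 1*456)*14) + (124 - 214*121 + 148*46*121) = √(-11173 + (-108 - 456)*14) + (124 - 25894 + 823768) = √(-11173 - 564*14) + 797998 = √(-11173 - 7896) + 797998 = √(-19069) + 797998 = I*√19069 + 797998 = 797998 + I*√19069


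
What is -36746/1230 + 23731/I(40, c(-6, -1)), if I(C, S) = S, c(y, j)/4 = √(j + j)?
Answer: -18373/615 - 23731*I*√2/8 ≈ -29.875 - 4195.1*I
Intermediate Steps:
c(y, j) = 4*√2*√j (c(y, j) = 4*√(j + j) = 4*√(2*j) = 4*(√2*√j) = 4*√2*√j)
-36746/1230 + 23731/I(40, c(-6, -1)) = -36746/1230 + 23731/((4*√2*√(-1))) = -36746*1/1230 + 23731/((4*√2*I)) = -18373/615 + 23731/((4*I*√2)) = -18373/615 + 23731*(-I*√2/8) = -18373/615 - 23731*I*√2/8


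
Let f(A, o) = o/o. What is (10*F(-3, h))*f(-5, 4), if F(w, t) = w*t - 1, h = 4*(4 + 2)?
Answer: -730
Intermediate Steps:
h = 24 (h = 4*6 = 24)
F(w, t) = -1 + t*w (F(w, t) = t*w - 1 = -1 + t*w)
f(A, o) = 1
(10*F(-3, h))*f(-5, 4) = (10*(-1 + 24*(-3)))*1 = (10*(-1 - 72))*1 = (10*(-73))*1 = -730*1 = -730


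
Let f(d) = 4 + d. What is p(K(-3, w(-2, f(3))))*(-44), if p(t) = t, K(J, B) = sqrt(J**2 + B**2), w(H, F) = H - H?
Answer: -132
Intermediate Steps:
w(H, F) = 0
K(J, B) = sqrt(B**2 + J**2)
p(K(-3, w(-2, f(3))))*(-44) = sqrt(0**2 + (-3)**2)*(-44) = sqrt(0 + 9)*(-44) = sqrt(9)*(-44) = 3*(-44) = -132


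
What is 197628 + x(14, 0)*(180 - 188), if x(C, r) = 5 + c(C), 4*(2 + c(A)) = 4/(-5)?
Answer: 988028/5 ≈ 1.9761e+5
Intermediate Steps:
c(A) = -11/5 (c(A) = -2 + (4/(-5))/4 = -2 + (4*(-⅕))/4 = -2 + (¼)*(-⅘) = -2 - ⅕ = -11/5)
x(C, r) = 14/5 (x(C, r) = 5 - 11/5 = 14/5)
197628 + x(14, 0)*(180 - 188) = 197628 + 14*(180 - 188)/5 = 197628 + (14/5)*(-8) = 197628 - 112/5 = 988028/5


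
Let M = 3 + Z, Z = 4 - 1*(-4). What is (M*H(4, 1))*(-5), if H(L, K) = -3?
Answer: 165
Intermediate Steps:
Z = 8 (Z = 4 + 4 = 8)
M = 11 (M = 3 + 8 = 11)
(M*H(4, 1))*(-5) = (11*(-3))*(-5) = -33*(-5) = 165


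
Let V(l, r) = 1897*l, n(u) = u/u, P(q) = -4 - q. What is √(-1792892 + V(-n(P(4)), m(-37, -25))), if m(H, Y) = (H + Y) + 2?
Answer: 3*I*√199421 ≈ 1339.7*I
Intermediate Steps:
n(u) = 1
m(H, Y) = 2 + H + Y
√(-1792892 + V(-n(P(4)), m(-37, -25))) = √(-1792892 + 1897*(-1*1)) = √(-1792892 + 1897*(-1)) = √(-1792892 - 1897) = √(-1794789) = 3*I*√199421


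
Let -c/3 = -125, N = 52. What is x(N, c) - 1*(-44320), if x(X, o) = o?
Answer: 44695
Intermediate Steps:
c = 375 (c = -3*(-125) = 375)
x(N, c) - 1*(-44320) = 375 - 1*(-44320) = 375 + 44320 = 44695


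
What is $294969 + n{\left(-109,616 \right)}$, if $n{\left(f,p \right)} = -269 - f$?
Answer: $294809$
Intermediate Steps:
$294969 + n{\left(-109,616 \right)} = 294969 - 160 = 294809$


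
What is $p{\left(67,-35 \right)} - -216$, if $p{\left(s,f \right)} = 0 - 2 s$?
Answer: $82$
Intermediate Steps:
$p{\left(s,f \right)} = - 2 s$
$p{\left(67,-35 \right)} - -216 = \left(-2\right) 67 - -216 = -134 + 216 = 82$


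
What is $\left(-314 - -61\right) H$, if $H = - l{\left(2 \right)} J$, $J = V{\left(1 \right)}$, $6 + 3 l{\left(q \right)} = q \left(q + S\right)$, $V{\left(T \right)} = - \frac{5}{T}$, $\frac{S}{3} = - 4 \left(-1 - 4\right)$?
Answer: $- \frac{149270}{3} \approx -49757.0$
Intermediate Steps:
$S = 60$ ($S = 3 \left(- 4 \left(-1 - 4\right)\right) = 3 \left(\left(-4\right) \left(-5\right)\right) = 3 \cdot 20 = 60$)
$l{\left(q \right)} = -2 + \frac{q \left(60 + q\right)}{3}$ ($l{\left(q \right)} = -2 + \frac{q \left(q + 60\right)}{3} = -2 + \frac{q \left(60 + q\right)}{3}$)
$J = -5$ ($J = - \frac{5}{1} = \left(-5\right) 1 = -5$)
$H = \frac{590}{3}$ ($H = - (-2 + 20 \cdot 2 + \frac{2^{2}}{3}) \left(-5\right) = - (-2 + 40 + \frac{1}{3} \cdot 4) \left(-5\right) = - (-2 + 40 + \frac{4}{3}) \left(-5\right) = \left(-1\right) \frac{118}{3} \left(-5\right) = \left(- \frac{118}{3}\right) \left(-5\right) = \frac{590}{3} \approx 196.67$)
$\left(-314 - -61\right) H = \left(-314 - -61\right) \frac{590}{3} = \left(-314 + 61\right) \frac{590}{3} = \left(-253\right) \frac{590}{3} = - \frac{149270}{3}$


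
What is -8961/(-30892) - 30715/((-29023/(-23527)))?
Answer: -22323281644957/896578516 ≈ -24898.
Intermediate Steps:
-8961/(-30892) - 30715/((-29023/(-23527))) = -8961*(-1/30892) - 30715/((-29023*(-1/23527))) = 8961/30892 - 30715/29023/23527 = 8961/30892 - 30715*23527/29023 = 8961/30892 - 722631805/29023 = -22323281644957/896578516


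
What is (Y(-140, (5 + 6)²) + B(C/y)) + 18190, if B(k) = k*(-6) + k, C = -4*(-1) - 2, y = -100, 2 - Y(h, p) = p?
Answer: 180711/10 ≈ 18071.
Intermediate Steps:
Y(h, p) = 2 - p
C = 2 (C = 4 - 2 = 2)
B(k) = -5*k (B(k) = -6*k + k = -5*k)
(Y(-140, (5 + 6)²) + B(C/y)) + 18190 = ((2 - (5 + 6)²) - 10/(-100)) + 18190 = ((2 - 1*11²) - 10*(-1)/100) + 18190 = ((2 - 1*121) - 5*(-1/50)) + 18190 = ((2 - 121) + ⅒) + 18190 = (-119 + ⅒) + 18190 = -1189/10 + 18190 = 180711/10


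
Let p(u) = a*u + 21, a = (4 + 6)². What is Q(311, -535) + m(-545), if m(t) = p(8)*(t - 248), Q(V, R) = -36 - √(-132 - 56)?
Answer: -651089 - 2*I*√47 ≈ -6.5109e+5 - 13.711*I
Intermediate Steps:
a = 100 (a = 10² = 100)
p(u) = 21 + 100*u (p(u) = 100*u + 21 = 21 + 100*u)
Q(V, R) = -36 - 2*I*√47 (Q(V, R) = -36 - √(-188) = -36 - 2*I*√47)
m(t) = -203608 + 821*t (m(t) = (21 + 100*8)*(t - 248) = (21 + 800)*(-248 + t) = 821*(-248 + t) = -203608 + 821*t)
Q(311, -535) + m(-545) = (-36 - 2*I*√47) + (-203608 + 821*(-545)) = (-36 - 2*I*√47) + (-203608 - 447445) = (-36 - 2*I*√47) - 651053 = -651089 - 2*I*√47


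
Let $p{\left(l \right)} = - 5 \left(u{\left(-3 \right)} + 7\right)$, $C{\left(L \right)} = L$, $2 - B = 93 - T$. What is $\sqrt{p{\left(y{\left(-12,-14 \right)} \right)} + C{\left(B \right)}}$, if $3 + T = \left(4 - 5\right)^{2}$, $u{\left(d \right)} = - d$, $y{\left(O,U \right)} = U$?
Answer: $i \sqrt{143} \approx 11.958 i$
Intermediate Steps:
$T = -2$ ($T = -3 + \left(4 - 5\right)^{2} = -3 + \left(-1\right)^{2} = -3 + 1 = -2$)
$B = -93$ ($B = 2 - \left(93 - -2\right) = 2 - \left(93 + 2\right) = 2 - 95 = -93$)
$p{\left(l \right)} = -50$ ($p{\left(l \right)} = - 5 \left(\left(-1\right) \left(-3\right) + 7\right) = - 5 \left(3 + 7\right) = \left(-5\right) 10 = -50$)
$\sqrt{p{\left(y{\left(-12,-14 \right)} \right)} + C{\left(B \right)}} = \sqrt{-50 - 93} = \sqrt{-143} = i \sqrt{143}$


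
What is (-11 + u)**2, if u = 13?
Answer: 4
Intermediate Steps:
(-11 + u)**2 = (-11 + 13)**2 = 2**2 = 4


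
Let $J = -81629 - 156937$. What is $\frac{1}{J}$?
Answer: $- \frac{1}{238566} \approx -4.1917 \cdot 10^{-6}$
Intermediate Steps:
$J = -238566$ ($J = -81629 - 156937 = -238566$)
$\frac{1}{J} = \frac{1}{-238566} = - \frac{1}{238566}$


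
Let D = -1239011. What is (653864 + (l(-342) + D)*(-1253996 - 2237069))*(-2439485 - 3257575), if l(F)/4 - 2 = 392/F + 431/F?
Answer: -1404621726082135122580/57 ≈ -2.4643e+19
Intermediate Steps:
l(F) = 8 + 3292/F (l(F) = 8 + 4*(392/F + 431/F) = 8 + 4*(823/F) = 8 + 3292/F)
(653864 + (l(-342) + D)*(-1253996 - 2237069))*(-2439485 - 3257575) = (653864 + ((8 + 3292/(-342)) - 1239011)*(-1253996 - 2237069))*(-2439485 - 3257575) = (653864 + ((8 + 3292*(-1/342)) - 1239011)*(-3491065))*(-5697060) = (653864 + ((8 - 1646/171) - 1239011)*(-3491065))*(-5697060) = (653864 + (-278/171 - 1239011)*(-3491065))*(-5697060) = (653864 - 211871159/171*(-3491065))*(-5697060) = (653864 + 739655987694335/171)*(-5697060) = (739656099505079/171)*(-5697060) = -1404621726082135122580/57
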